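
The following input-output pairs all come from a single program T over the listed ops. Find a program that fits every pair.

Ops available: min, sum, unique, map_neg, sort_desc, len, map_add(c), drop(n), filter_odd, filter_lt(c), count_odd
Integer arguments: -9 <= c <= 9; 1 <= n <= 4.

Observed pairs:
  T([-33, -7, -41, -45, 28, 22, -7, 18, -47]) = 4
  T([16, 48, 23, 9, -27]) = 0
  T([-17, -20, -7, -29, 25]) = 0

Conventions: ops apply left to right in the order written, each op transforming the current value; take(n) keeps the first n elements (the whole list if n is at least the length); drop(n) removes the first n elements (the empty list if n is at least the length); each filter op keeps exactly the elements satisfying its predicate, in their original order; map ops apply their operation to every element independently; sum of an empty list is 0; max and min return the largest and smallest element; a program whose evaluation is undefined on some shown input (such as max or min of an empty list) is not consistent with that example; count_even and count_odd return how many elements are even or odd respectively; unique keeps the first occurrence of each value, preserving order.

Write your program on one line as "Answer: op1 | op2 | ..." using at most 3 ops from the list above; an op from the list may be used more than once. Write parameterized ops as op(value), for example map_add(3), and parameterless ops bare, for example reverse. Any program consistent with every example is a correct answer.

drop(2) | drop(3) | len

Check, running the answer program on each example:
  [-33, -7, -41, -45, 28, 22, -7, 18, -47] -> [-41, -45, 28, 22, -7, 18, -47] -> [22, -7, 18, -47] -> 4
  [16, 48, 23, 9, -27] -> [23, 9, -27] -> [] -> 0
  [-17, -20, -7, -29, 25] -> [-7, -29, 25] -> [] -> 0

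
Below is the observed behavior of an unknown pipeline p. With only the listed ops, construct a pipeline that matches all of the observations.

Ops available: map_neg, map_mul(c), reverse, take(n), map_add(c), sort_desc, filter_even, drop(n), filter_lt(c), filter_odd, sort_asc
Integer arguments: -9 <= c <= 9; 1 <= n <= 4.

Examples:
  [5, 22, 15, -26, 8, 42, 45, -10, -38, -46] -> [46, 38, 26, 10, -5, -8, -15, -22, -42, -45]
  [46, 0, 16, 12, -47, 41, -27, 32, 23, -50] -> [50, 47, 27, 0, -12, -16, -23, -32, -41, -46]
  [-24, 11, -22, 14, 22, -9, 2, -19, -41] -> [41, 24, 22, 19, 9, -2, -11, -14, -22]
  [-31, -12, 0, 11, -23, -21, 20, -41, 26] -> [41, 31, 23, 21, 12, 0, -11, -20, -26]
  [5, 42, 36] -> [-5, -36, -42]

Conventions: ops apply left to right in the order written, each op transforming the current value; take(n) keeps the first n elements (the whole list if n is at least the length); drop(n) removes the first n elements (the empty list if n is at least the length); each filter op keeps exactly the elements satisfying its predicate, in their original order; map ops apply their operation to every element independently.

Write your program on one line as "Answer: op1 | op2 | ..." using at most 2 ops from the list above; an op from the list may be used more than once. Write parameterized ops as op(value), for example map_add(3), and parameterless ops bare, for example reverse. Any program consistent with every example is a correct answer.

sort_asc | map_neg

Check, running the answer program on each example:
  [5, 22, 15, -26, 8, 42, 45, -10, -38, -46] -> [-46, -38, -26, -10, 5, 8, 15, 22, 42, 45] -> [46, 38, 26, 10, -5, -8, -15, -22, -42, -45]
  [46, 0, 16, 12, -47, 41, -27, 32, 23, -50] -> [-50, -47, -27, 0, 12, 16, 23, 32, 41, 46] -> [50, 47, 27, 0, -12, -16, -23, -32, -41, -46]
  [-24, 11, -22, 14, 22, -9, 2, -19, -41] -> [-41, -24, -22, -19, -9, 2, 11, 14, 22] -> [41, 24, 22, 19, 9, -2, -11, -14, -22]
  [-31, -12, 0, 11, -23, -21, 20, -41, 26] -> [-41, -31, -23, -21, -12, 0, 11, 20, 26] -> [41, 31, 23, 21, 12, 0, -11, -20, -26]
  [5, 42, 36] -> [5, 36, 42] -> [-5, -36, -42]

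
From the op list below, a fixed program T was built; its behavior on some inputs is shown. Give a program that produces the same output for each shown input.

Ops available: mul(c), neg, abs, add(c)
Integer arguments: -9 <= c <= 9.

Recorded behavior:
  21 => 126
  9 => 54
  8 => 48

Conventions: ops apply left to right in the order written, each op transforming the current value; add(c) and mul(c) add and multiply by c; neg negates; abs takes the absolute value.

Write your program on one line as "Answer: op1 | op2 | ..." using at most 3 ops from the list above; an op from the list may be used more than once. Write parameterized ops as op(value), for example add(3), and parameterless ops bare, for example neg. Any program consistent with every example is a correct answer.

mul(-3) | abs | mul(2)

Check, running the answer program on each example:
  21 -> -63 -> 63 -> 126
  9 -> -27 -> 27 -> 54
  8 -> -24 -> 24 -> 48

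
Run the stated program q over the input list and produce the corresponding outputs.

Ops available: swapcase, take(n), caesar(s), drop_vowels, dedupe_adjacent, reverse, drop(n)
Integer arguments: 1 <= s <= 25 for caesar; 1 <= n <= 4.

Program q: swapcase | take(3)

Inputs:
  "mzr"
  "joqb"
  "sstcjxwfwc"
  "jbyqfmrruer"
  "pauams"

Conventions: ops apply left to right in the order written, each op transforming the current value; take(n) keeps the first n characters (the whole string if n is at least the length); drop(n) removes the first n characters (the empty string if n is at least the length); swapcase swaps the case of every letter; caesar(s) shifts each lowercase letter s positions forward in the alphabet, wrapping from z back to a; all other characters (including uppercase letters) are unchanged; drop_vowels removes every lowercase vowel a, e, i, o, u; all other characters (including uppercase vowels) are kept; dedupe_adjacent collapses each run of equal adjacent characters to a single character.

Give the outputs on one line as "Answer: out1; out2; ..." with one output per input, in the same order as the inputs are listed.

"MZR"; "JOQ"; "SST"; "JBY"; "PAU"

Execution, op by op:
  "mzr" -> "MZR" -> "MZR"
  "joqb" -> "JOQB" -> "JOQ"
  "sstcjxwfwc" -> "SSTCJXWFWC" -> "SST"
  "jbyqfmrruer" -> "JBYQFMRRUER" -> "JBY"
  "pauams" -> "PAUAMS" -> "PAU"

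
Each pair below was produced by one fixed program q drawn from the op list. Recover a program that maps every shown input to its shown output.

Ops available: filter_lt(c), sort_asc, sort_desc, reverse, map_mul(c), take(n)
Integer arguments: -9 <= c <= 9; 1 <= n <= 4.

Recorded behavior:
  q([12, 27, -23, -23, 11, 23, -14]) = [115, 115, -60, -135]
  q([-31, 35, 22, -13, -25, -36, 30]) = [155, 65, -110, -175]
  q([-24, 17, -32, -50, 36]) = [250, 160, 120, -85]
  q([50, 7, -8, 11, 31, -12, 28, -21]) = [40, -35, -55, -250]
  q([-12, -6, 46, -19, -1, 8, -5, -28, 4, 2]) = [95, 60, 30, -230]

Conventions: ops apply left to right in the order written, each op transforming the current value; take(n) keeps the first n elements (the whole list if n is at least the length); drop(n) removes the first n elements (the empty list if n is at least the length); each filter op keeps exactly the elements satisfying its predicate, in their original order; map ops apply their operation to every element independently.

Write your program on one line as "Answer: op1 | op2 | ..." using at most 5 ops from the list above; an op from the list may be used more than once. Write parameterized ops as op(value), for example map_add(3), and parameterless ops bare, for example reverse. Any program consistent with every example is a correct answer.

take(4) | map_mul(-5) | sort_asc | sort_desc

Check, running the answer program on each example:
  [12, 27, -23, -23, 11, 23, -14] -> [12, 27, -23, -23] -> [-60, -135, 115, 115] -> [-135, -60, 115, 115] -> [115, 115, -60, -135]
  [-31, 35, 22, -13, -25, -36, 30] -> [-31, 35, 22, -13] -> [155, -175, -110, 65] -> [-175, -110, 65, 155] -> [155, 65, -110, -175]
  [-24, 17, -32, -50, 36] -> [-24, 17, -32, -50] -> [120, -85, 160, 250] -> [-85, 120, 160, 250] -> [250, 160, 120, -85]
  [50, 7, -8, 11, 31, -12, 28, -21] -> [50, 7, -8, 11] -> [-250, -35, 40, -55] -> [-250, -55, -35, 40] -> [40, -35, -55, -250]
  [-12, -6, 46, -19, -1, 8, -5, -28, 4, 2] -> [-12, -6, 46, -19] -> [60, 30, -230, 95] -> [-230, 30, 60, 95] -> [95, 60, 30, -230]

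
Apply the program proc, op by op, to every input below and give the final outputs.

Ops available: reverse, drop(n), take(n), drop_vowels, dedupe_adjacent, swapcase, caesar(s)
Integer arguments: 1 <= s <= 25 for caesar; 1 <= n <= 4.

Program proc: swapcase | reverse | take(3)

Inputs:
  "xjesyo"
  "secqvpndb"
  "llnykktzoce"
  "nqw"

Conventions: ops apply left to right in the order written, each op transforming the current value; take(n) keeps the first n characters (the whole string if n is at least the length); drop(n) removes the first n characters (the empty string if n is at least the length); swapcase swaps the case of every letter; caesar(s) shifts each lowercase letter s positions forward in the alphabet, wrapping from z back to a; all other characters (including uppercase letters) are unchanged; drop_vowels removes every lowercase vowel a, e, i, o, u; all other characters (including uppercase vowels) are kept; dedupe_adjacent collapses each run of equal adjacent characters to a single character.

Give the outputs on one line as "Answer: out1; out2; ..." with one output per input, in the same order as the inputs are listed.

"OYS"; "BDN"; "ECO"; "WQN"

Execution, op by op:
  "xjesyo" -> "XJESYO" -> "OYSEJX" -> "OYS"
  "secqvpndb" -> "SECQVPNDB" -> "BDNPVQCES" -> "BDN"
  "llnykktzoce" -> "LLNYKKTZOCE" -> "ECOZTKKYNLL" -> "ECO"
  "nqw" -> "NQW" -> "WQN" -> "WQN"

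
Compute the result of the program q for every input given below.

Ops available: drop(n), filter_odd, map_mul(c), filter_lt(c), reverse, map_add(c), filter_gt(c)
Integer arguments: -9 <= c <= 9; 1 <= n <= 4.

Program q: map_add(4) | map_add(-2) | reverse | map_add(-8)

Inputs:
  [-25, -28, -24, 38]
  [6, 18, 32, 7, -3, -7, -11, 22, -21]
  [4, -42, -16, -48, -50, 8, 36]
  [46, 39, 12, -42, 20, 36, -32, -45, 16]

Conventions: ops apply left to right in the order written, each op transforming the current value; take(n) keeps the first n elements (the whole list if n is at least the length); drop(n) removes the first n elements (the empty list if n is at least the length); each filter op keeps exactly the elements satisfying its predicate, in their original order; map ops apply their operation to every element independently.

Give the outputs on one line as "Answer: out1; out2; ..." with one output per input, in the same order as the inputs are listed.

[32, -30, -34, -31]; [-27, 16, -17, -13, -9, 1, 26, 12, 0]; [30, 2, -56, -54, -22, -48, -2]; [10, -51, -38, 30, 14, -48, 6, 33, 40]

Execution, op by op:
  [-25, -28, -24, 38] -> [-21, -24, -20, 42] -> [-23, -26, -22, 40] -> [40, -22, -26, -23] -> [32, -30, -34, -31]
  [6, 18, 32, 7, -3, -7, -11, 22, -21] -> [10, 22, 36, 11, 1, -3, -7, 26, -17] -> [8, 20, 34, 9, -1, -5, -9, 24, -19] -> [-19, 24, -9, -5, -1, 9, 34, 20, 8] -> [-27, 16, -17, -13, -9, 1, 26, 12, 0]
  [4, -42, -16, -48, -50, 8, 36] -> [8, -38, -12, -44, -46, 12, 40] -> [6, -40, -14, -46, -48, 10, 38] -> [38, 10, -48, -46, -14, -40, 6] -> [30, 2, -56, -54, -22, -48, -2]
  [46, 39, 12, -42, 20, 36, -32, -45, 16] -> [50, 43, 16, -38, 24, 40, -28, -41, 20] -> [48, 41, 14, -40, 22, 38, -30, -43, 18] -> [18, -43, -30, 38, 22, -40, 14, 41, 48] -> [10, -51, -38, 30, 14, -48, 6, 33, 40]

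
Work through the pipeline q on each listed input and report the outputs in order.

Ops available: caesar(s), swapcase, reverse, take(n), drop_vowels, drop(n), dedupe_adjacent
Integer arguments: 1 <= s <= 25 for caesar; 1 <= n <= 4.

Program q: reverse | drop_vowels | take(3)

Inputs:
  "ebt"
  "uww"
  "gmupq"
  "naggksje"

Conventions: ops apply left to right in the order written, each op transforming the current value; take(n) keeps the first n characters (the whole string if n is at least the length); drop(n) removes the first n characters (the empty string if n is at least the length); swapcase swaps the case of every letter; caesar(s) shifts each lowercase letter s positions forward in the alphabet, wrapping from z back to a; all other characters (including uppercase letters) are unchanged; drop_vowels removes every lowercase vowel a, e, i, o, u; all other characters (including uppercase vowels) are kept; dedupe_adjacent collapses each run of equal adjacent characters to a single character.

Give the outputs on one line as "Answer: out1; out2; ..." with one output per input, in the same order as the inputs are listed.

"tb"; "ww"; "qpm"; "jsk"

Execution, op by op:
  "ebt" -> "tbe" -> "tb" -> "tb"
  "uww" -> "wwu" -> "ww" -> "ww"
  "gmupq" -> "qpumg" -> "qpmg" -> "qpm"
  "naggksje" -> "ejskggan" -> "jskggn" -> "jsk"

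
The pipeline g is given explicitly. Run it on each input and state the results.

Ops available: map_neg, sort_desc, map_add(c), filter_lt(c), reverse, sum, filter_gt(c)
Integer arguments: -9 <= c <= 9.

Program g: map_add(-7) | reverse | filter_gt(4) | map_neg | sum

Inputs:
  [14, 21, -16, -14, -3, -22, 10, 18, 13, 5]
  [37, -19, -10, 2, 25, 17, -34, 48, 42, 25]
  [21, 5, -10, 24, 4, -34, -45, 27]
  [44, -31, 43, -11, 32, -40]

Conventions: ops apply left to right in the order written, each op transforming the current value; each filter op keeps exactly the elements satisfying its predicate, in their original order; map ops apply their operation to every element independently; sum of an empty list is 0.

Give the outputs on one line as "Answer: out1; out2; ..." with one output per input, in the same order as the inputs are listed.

Execution, op by op:
  [14, 21, -16, -14, -3, -22, 10, 18, 13, 5] -> [7, 14, -23, -21, -10, -29, 3, 11, 6, -2] -> [-2, 6, 11, 3, -29, -10, -21, -23, 14, 7] -> [6, 11, 14, 7] -> [-6, -11, -14, -7] -> -38
  [37, -19, -10, 2, 25, 17, -34, 48, 42, 25] -> [30, -26, -17, -5, 18, 10, -41, 41, 35, 18] -> [18, 35, 41, -41, 10, 18, -5, -17, -26, 30] -> [18, 35, 41, 10, 18, 30] -> [-18, -35, -41, -10, -18, -30] -> -152
  [21, 5, -10, 24, 4, -34, -45, 27] -> [14, -2, -17, 17, -3, -41, -52, 20] -> [20, -52, -41, -3, 17, -17, -2, 14] -> [20, 17, 14] -> [-20, -17, -14] -> -51
  [44, -31, 43, -11, 32, -40] -> [37, -38, 36, -18, 25, -47] -> [-47, 25, -18, 36, -38, 37] -> [25, 36, 37] -> [-25, -36, -37] -> -98

-38; -152; -51; -98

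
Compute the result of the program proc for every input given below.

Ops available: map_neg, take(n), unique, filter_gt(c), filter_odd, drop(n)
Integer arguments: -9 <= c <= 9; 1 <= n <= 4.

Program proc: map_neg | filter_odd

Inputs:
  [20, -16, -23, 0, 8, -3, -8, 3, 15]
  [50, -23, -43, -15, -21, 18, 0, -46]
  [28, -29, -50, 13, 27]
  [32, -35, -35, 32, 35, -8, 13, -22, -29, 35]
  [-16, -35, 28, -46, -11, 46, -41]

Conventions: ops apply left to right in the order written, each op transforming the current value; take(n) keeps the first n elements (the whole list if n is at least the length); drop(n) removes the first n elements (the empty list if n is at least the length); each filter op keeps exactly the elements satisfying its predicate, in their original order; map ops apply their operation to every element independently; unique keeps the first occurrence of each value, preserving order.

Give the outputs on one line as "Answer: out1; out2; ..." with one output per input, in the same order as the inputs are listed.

[23, 3, -3, -15]; [23, 43, 15, 21]; [29, -13, -27]; [35, 35, -35, -13, 29, -35]; [35, 11, 41]

Execution, op by op:
  [20, -16, -23, 0, 8, -3, -8, 3, 15] -> [-20, 16, 23, 0, -8, 3, 8, -3, -15] -> [23, 3, -3, -15]
  [50, -23, -43, -15, -21, 18, 0, -46] -> [-50, 23, 43, 15, 21, -18, 0, 46] -> [23, 43, 15, 21]
  [28, -29, -50, 13, 27] -> [-28, 29, 50, -13, -27] -> [29, -13, -27]
  [32, -35, -35, 32, 35, -8, 13, -22, -29, 35] -> [-32, 35, 35, -32, -35, 8, -13, 22, 29, -35] -> [35, 35, -35, -13, 29, -35]
  [-16, -35, 28, -46, -11, 46, -41] -> [16, 35, -28, 46, 11, -46, 41] -> [35, 11, 41]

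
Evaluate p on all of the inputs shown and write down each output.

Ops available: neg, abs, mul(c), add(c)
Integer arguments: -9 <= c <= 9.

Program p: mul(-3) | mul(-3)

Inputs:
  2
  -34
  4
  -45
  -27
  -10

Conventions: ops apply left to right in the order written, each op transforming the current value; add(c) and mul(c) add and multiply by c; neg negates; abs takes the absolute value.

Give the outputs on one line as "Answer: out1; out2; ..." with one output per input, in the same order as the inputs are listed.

Execution, op by op:
  2 -> -6 -> 18
  -34 -> 102 -> -306
  4 -> -12 -> 36
  -45 -> 135 -> -405
  -27 -> 81 -> -243
  -10 -> 30 -> -90

18; -306; 36; -405; -243; -90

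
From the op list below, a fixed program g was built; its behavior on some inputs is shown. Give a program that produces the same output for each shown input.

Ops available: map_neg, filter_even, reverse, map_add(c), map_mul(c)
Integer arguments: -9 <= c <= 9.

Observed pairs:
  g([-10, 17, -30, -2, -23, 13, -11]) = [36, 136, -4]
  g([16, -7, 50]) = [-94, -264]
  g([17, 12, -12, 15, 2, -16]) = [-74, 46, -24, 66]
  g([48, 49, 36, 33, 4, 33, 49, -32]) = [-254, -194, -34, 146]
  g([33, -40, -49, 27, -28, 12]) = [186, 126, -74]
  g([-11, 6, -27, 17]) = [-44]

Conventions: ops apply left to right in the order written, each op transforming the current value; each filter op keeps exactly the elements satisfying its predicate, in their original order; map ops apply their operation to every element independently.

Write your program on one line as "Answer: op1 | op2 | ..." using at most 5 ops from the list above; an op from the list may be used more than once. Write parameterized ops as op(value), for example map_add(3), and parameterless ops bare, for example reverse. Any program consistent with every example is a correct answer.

map_neg | map_mul(5) | map_add(-6) | map_add(-8) | filter_even

Check, running the answer program on each example:
  [-10, 17, -30, -2, -23, 13, -11] -> [10, -17, 30, 2, 23, -13, 11] -> [50, -85, 150, 10, 115, -65, 55] -> [44, -91, 144, 4, 109, -71, 49] -> [36, -99, 136, -4, 101, -79, 41] -> [36, 136, -4]
  [16, -7, 50] -> [-16, 7, -50] -> [-80, 35, -250] -> [-86, 29, -256] -> [-94, 21, -264] -> [-94, -264]
  [17, 12, -12, 15, 2, -16] -> [-17, -12, 12, -15, -2, 16] -> [-85, -60, 60, -75, -10, 80] -> [-91, -66, 54, -81, -16, 74] -> [-99, -74, 46, -89, -24, 66] -> [-74, 46, -24, 66]
  [48, 49, 36, 33, 4, 33, 49, -32] -> [-48, -49, -36, -33, -4, -33, -49, 32] -> [-240, -245, -180, -165, -20, -165, -245, 160] -> [-246, -251, -186, -171, -26, -171, -251, 154] -> [-254, -259, -194, -179, -34, -179, -259, 146] -> [-254, -194, -34, 146]
  [33, -40, -49, 27, -28, 12] -> [-33, 40, 49, -27, 28, -12] -> [-165, 200, 245, -135, 140, -60] -> [-171, 194, 239, -141, 134, -66] -> [-179, 186, 231, -149, 126, -74] -> [186, 126, -74]
  [-11, 6, -27, 17] -> [11, -6, 27, -17] -> [55, -30, 135, -85] -> [49, -36, 129, -91] -> [41, -44, 121, -99] -> [-44]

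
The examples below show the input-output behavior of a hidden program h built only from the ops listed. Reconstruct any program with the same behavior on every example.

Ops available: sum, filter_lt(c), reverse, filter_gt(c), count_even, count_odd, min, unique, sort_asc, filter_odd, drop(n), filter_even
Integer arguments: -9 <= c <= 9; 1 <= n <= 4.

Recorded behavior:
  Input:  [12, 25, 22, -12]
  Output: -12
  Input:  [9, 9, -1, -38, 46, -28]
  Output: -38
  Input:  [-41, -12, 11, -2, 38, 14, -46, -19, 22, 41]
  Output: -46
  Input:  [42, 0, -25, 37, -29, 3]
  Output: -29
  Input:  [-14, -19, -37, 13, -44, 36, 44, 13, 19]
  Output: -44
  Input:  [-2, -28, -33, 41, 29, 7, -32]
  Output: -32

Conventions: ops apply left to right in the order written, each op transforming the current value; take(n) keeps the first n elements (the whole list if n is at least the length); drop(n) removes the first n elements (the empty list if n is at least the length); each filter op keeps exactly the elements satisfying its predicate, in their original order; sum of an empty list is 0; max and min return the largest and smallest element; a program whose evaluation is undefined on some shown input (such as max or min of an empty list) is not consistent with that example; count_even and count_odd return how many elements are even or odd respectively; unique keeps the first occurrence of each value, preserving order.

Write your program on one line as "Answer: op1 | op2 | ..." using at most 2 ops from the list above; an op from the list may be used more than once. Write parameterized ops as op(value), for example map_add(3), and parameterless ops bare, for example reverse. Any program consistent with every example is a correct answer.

drop(3) | min

Check, running the answer program on each example:
  [12, 25, 22, -12] -> [-12] -> -12
  [9, 9, -1, -38, 46, -28] -> [-38, 46, -28] -> -38
  [-41, -12, 11, -2, 38, 14, -46, -19, 22, 41] -> [-2, 38, 14, -46, -19, 22, 41] -> -46
  [42, 0, -25, 37, -29, 3] -> [37, -29, 3] -> -29
  [-14, -19, -37, 13, -44, 36, 44, 13, 19] -> [13, -44, 36, 44, 13, 19] -> -44
  [-2, -28, -33, 41, 29, 7, -32] -> [41, 29, 7, -32] -> -32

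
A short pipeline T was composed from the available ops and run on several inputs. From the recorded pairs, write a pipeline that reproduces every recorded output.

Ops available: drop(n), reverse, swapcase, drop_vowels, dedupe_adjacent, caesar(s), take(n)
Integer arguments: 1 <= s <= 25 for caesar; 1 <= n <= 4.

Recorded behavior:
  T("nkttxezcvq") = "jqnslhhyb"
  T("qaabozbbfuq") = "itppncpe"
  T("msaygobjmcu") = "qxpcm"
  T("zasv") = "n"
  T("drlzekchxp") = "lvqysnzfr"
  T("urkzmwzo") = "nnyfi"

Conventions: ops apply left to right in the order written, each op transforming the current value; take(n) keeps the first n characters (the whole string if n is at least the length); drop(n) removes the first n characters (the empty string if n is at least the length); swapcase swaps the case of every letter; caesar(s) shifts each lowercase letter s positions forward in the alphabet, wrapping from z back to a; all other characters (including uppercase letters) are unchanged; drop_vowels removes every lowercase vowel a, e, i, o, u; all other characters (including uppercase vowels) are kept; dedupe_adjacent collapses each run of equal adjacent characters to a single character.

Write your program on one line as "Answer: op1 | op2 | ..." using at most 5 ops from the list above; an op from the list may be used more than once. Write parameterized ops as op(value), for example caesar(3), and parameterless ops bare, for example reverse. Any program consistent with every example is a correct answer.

caesar(8) | reverse | drop_vowels | drop(1) | caesar(6)

Check, running the answer program on each example:
  "nkttxezcvq" -> "vsbbfmhkdy" -> "ydkhmfbbsv" -> "ydkhmfbbsv" -> "dkhmfbbsv" -> "jqnslhhyb"
  "qaabozbbfuq" -> "yiijwhjjncy" -> "ycnjjhwjiiy" -> "ycnjjhwjy" -> "cnjjhwjy" -> "itppncpe"
  "msaygobjmcu" -> "uaigowjrukc" -> "ckurjwogiau" -> "ckrjwg" -> "krjwg" -> "qxpcm"
  "zasv" -> "hiad" -> "daih" -> "dh" -> "h" -> "n"
  "drlzekchxp" -> "lzthmskpfx" -> "xfpksmhtzl" -> "xfpksmhtzl" -> "fpksmhtzl" -> "lvqysnzfr"
  "urkzmwzo" -> "czshuehw" -> "wheuhszc" -> "whhszc" -> "hhszc" -> "nnyfi"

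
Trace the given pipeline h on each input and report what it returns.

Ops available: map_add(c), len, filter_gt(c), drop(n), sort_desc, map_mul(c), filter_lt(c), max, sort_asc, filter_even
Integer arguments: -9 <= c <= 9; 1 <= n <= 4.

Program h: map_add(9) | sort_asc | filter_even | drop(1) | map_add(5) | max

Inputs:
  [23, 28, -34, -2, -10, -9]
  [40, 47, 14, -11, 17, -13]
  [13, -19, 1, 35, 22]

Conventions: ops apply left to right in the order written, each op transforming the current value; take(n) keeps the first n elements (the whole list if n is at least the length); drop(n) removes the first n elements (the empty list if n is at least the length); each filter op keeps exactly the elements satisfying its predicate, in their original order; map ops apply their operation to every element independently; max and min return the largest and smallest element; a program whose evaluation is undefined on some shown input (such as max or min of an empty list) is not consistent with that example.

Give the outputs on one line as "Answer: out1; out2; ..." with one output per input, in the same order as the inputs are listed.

Execution, op by op:
  [23, 28, -34, -2, -10, -9] -> [32, 37, -25, 7, -1, 0] -> [-25, -1, 0, 7, 32, 37] -> [0, 32] -> [32] -> [37] -> 37
  [40, 47, 14, -11, 17, -13] -> [49, 56, 23, -2, 26, -4] -> [-4, -2, 23, 26, 49, 56] -> [-4, -2, 26, 56] -> [-2, 26, 56] -> [3, 31, 61] -> 61
  [13, -19, 1, 35, 22] -> [22, -10, 10, 44, 31] -> [-10, 10, 22, 31, 44] -> [-10, 10, 22, 44] -> [10, 22, 44] -> [15, 27, 49] -> 49

37; 61; 49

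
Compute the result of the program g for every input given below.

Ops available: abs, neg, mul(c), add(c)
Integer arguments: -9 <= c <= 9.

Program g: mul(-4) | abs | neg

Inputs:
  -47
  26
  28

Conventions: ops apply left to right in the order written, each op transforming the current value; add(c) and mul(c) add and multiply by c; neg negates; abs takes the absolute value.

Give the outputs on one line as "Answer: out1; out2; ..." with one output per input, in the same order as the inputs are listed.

Execution, op by op:
  -47 -> 188 -> 188 -> -188
  26 -> -104 -> 104 -> -104
  28 -> -112 -> 112 -> -112

-188; -104; -112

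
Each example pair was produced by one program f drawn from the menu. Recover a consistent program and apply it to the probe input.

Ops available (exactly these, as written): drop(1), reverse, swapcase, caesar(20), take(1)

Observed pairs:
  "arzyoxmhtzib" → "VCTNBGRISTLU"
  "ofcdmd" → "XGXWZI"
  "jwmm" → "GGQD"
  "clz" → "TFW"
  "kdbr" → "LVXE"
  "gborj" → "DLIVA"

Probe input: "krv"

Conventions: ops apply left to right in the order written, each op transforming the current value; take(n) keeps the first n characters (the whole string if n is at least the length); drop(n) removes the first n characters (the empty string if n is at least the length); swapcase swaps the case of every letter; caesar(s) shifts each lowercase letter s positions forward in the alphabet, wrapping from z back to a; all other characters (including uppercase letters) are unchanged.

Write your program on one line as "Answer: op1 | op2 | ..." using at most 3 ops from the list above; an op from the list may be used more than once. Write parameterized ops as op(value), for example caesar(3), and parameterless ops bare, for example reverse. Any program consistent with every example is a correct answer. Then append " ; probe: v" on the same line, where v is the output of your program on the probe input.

caesar(20) | reverse | swapcase ; probe: "PLE"

Check, running the answer program on each example:
  "arzyoxmhtzib" -> "ultsirgbntcv" -> "vctnbgristlu" -> "VCTNBGRISTLU"
  "ofcdmd" -> "izwxgx" -> "xgxwzi" -> "XGXWZI"
  "jwmm" -> "dqgg" -> "ggqd" -> "GGQD"
  "clz" -> "wft" -> "tfw" -> "TFW"
  "kdbr" -> "exvl" -> "lvxe" -> "LVXE"
  "gborj" -> "avild" -> "dliva" -> "DLIVA"
  probe: "krv" -> "elp" -> "ple" -> "PLE"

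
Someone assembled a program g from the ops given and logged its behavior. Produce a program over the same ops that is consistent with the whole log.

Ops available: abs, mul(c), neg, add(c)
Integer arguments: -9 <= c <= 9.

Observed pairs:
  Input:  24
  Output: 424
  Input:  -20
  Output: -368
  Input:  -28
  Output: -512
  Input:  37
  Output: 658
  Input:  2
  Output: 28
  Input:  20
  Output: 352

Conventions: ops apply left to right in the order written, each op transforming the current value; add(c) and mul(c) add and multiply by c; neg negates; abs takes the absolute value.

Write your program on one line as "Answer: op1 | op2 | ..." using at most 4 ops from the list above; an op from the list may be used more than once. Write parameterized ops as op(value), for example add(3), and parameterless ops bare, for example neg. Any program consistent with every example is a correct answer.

mul(-3) | neg | mul(6) | add(-8)

Check, running the answer program on each example:
  24 -> -72 -> 72 -> 432 -> 424
  -20 -> 60 -> -60 -> -360 -> -368
  -28 -> 84 -> -84 -> -504 -> -512
  37 -> -111 -> 111 -> 666 -> 658
  2 -> -6 -> 6 -> 36 -> 28
  20 -> -60 -> 60 -> 360 -> 352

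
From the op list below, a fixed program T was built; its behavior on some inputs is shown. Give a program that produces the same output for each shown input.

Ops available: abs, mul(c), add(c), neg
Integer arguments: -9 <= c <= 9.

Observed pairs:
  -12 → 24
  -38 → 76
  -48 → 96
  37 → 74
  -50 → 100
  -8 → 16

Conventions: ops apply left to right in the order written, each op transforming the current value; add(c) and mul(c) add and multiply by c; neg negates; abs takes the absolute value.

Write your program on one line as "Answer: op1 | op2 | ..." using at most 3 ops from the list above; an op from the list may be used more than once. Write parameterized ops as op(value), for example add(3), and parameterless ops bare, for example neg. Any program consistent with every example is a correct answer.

mul(2) | abs

Check, running the answer program on each example:
  -12 -> -24 -> 24
  -38 -> -76 -> 76
  -48 -> -96 -> 96
  37 -> 74 -> 74
  -50 -> -100 -> 100
  -8 -> -16 -> 16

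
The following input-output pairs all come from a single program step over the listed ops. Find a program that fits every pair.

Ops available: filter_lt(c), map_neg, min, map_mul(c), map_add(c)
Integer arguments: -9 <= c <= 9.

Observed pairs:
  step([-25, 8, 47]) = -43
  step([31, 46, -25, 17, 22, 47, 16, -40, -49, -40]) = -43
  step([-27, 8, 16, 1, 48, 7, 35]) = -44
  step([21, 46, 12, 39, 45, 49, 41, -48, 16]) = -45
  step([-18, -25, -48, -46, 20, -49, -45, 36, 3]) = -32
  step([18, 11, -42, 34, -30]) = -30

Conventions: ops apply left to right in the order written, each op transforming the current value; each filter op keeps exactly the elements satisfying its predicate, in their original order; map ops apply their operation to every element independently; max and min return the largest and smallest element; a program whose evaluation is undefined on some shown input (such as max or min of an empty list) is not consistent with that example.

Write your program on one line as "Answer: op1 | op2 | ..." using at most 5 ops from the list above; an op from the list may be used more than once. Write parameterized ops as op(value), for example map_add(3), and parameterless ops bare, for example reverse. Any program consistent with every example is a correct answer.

map_add(4) | map_add(-8) | map_neg | min

Check, running the answer program on each example:
  [-25, 8, 47] -> [-21, 12, 51] -> [-29, 4, 43] -> [29, -4, -43] -> -43
  [31, 46, -25, 17, 22, 47, 16, -40, -49, -40] -> [35, 50, -21, 21, 26, 51, 20, -36, -45, -36] -> [27, 42, -29, 13, 18, 43, 12, -44, -53, -44] -> [-27, -42, 29, -13, -18, -43, -12, 44, 53, 44] -> -43
  [-27, 8, 16, 1, 48, 7, 35] -> [-23, 12, 20, 5, 52, 11, 39] -> [-31, 4, 12, -3, 44, 3, 31] -> [31, -4, -12, 3, -44, -3, -31] -> -44
  [21, 46, 12, 39, 45, 49, 41, -48, 16] -> [25, 50, 16, 43, 49, 53, 45, -44, 20] -> [17, 42, 8, 35, 41, 45, 37, -52, 12] -> [-17, -42, -8, -35, -41, -45, -37, 52, -12] -> -45
  [-18, -25, -48, -46, 20, -49, -45, 36, 3] -> [-14, -21, -44, -42, 24, -45, -41, 40, 7] -> [-22, -29, -52, -50, 16, -53, -49, 32, -1] -> [22, 29, 52, 50, -16, 53, 49, -32, 1] -> -32
  [18, 11, -42, 34, -30] -> [22, 15, -38, 38, -26] -> [14, 7, -46, 30, -34] -> [-14, -7, 46, -30, 34] -> -30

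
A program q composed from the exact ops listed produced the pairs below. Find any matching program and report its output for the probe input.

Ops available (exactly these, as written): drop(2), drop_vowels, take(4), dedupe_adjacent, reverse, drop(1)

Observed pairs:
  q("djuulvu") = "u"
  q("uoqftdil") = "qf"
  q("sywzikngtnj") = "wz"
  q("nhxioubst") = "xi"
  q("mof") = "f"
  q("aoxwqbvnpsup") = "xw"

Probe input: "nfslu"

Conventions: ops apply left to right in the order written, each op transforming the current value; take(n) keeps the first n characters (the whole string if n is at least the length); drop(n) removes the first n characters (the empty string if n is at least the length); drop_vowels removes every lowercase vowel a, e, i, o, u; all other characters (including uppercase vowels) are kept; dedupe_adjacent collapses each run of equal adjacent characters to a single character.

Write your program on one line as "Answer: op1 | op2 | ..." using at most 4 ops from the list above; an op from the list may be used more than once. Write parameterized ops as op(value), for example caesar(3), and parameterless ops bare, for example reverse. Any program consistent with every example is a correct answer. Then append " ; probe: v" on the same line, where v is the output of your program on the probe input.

take(4) | dedupe_adjacent | drop(2) ; probe: "sl"

Check, running the answer program on each example:
  "djuulvu" -> "djuu" -> "dju" -> "u"
  "uoqftdil" -> "uoqf" -> "uoqf" -> "qf"
  "sywzikngtnj" -> "sywz" -> "sywz" -> "wz"
  "nhxioubst" -> "nhxi" -> "nhxi" -> "xi"
  "mof" -> "mof" -> "mof" -> "f"
  "aoxwqbvnpsup" -> "aoxw" -> "aoxw" -> "xw"
  probe: "nfslu" -> "nfsl" -> "nfsl" -> "sl"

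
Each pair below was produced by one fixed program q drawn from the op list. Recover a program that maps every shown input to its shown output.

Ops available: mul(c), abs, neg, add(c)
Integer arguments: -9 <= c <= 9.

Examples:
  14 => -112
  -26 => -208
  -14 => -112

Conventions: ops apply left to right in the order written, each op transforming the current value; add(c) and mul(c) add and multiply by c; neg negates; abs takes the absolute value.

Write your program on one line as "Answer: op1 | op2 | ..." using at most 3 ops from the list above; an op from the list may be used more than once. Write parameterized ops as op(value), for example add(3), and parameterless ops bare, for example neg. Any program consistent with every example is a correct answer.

abs | neg | mul(8)

Check, running the answer program on each example:
  14 -> 14 -> -14 -> -112
  -26 -> 26 -> -26 -> -208
  -14 -> 14 -> -14 -> -112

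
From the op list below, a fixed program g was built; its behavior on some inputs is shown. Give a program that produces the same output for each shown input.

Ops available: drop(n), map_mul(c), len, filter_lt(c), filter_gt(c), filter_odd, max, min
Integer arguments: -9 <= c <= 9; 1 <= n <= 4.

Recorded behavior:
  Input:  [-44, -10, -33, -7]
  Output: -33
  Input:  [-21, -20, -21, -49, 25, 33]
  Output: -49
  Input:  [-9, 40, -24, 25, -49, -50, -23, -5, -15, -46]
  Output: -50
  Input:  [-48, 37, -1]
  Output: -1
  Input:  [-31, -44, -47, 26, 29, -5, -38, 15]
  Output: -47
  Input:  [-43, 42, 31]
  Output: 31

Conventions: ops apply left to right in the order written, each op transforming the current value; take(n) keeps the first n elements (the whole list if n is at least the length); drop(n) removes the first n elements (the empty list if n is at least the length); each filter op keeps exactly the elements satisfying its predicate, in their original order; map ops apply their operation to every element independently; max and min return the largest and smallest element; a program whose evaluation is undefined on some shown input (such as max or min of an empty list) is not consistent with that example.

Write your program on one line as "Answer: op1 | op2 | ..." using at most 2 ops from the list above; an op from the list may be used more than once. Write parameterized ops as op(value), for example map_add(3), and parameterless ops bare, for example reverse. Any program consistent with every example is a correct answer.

drop(2) | min

Check, running the answer program on each example:
  [-44, -10, -33, -7] -> [-33, -7] -> -33
  [-21, -20, -21, -49, 25, 33] -> [-21, -49, 25, 33] -> -49
  [-9, 40, -24, 25, -49, -50, -23, -5, -15, -46] -> [-24, 25, -49, -50, -23, -5, -15, -46] -> -50
  [-48, 37, -1] -> [-1] -> -1
  [-31, -44, -47, 26, 29, -5, -38, 15] -> [-47, 26, 29, -5, -38, 15] -> -47
  [-43, 42, 31] -> [31] -> 31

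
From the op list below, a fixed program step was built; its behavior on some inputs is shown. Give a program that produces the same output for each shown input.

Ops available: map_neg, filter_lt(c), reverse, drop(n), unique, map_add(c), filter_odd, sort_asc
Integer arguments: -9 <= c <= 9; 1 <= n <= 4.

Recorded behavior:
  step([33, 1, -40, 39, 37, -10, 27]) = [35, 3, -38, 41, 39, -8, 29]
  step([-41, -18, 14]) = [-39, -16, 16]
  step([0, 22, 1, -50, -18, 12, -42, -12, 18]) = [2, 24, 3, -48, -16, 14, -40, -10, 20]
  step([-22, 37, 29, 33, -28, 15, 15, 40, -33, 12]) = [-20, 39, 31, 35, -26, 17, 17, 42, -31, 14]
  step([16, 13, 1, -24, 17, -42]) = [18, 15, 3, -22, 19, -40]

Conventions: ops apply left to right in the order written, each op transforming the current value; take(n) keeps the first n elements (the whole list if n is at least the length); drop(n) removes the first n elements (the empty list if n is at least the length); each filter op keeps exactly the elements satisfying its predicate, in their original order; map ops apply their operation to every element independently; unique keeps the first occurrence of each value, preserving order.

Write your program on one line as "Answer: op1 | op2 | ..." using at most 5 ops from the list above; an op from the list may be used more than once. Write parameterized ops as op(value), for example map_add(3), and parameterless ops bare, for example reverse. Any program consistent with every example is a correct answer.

map_neg | map_add(4) | map_neg | map_add(6)

Check, running the answer program on each example:
  [33, 1, -40, 39, 37, -10, 27] -> [-33, -1, 40, -39, -37, 10, -27] -> [-29, 3, 44, -35, -33, 14, -23] -> [29, -3, -44, 35, 33, -14, 23] -> [35, 3, -38, 41, 39, -8, 29]
  [-41, -18, 14] -> [41, 18, -14] -> [45, 22, -10] -> [-45, -22, 10] -> [-39, -16, 16]
  [0, 22, 1, -50, -18, 12, -42, -12, 18] -> [0, -22, -1, 50, 18, -12, 42, 12, -18] -> [4, -18, 3, 54, 22, -8, 46, 16, -14] -> [-4, 18, -3, -54, -22, 8, -46, -16, 14] -> [2, 24, 3, -48, -16, 14, -40, -10, 20]
  [-22, 37, 29, 33, -28, 15, 15, 40, -33, 12] -> [22, -37, -29, -33, 28, -15, -15, -40, 33, -12] -> [26, -33, -25, -29, 32, -11, -11, -36, 37, -8] -> [-26, 33, 25, 29, -32, 11, 11, 36, -37, 8] -> [-20, 39, 31, 35, -26, 17, 17, 42, -31, 14]
  [16, 13, 1, -24, 17, -42] -> [-16, -13, -1, 24, -17, 42] -> [-12, -9, 3, 28, -13, 46] -> [12, 9, -3, -28, 13, -46] -> [18, 15, 3, -22, 19, -40]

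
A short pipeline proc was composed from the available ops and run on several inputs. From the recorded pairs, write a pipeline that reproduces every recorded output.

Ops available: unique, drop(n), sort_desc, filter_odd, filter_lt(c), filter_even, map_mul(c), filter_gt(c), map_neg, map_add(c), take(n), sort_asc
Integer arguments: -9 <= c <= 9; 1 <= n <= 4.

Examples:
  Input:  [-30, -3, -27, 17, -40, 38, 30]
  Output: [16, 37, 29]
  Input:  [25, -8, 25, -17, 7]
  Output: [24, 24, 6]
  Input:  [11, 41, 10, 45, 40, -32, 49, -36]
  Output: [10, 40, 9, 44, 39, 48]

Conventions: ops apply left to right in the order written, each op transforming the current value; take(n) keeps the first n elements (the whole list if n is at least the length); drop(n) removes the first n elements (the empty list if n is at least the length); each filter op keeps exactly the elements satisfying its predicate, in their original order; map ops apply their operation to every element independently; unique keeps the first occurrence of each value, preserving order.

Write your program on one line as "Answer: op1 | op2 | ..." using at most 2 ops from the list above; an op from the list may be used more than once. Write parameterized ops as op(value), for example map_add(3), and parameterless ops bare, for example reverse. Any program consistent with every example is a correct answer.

filter_gt(1) | map_add(-1)

Check, running the answer program on each example:
  [-30, -3, -27, 17, -40, 38, 30] -> [17, 38, 30] -> [16, 37, 29]
  [25, -8, 25, -17, 7] -> [25, 25, 7] -> [24, 24, 6]
  [11, 41, 10, 45, 40, -32, 49, -36] -> [11, 41, 10, 45, 40, 49] -> [10, 40, 9, 44, 39, 48]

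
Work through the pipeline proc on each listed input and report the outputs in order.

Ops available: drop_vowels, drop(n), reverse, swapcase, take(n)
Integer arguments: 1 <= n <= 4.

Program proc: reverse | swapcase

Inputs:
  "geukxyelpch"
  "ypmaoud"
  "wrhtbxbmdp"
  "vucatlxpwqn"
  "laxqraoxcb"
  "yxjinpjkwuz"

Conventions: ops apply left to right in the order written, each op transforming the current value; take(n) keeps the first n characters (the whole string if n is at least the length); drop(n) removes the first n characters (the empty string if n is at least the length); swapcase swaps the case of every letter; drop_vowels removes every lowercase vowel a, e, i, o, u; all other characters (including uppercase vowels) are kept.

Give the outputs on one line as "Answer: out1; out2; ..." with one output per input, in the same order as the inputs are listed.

"HCPLEYXKUEG"; "DUOAMPY"; "PDMBXBTHRW"; "NQWPXLTACUV"; "BCXOARQXAL"; "ZUWKJPNIJXY"

Execution, op by op:
  "geukxyelpch" -> "hcpleyxkueg" -> "HCPLEYXKUEG"
  "ypmaoud" -> "duoampy" -> "DUOAMPY"
  "wrhtbxbmdp" -> "pdmbxbthrw" -> "PDMBXBTHRW"
  "vucatlxpwqn" -> "nqwpxltacuv" -> "NQWPXLTACUV"
  "laxqraoxcb" -> "bcxoarqxal" -> "BCXOARQXAL"
  "yxjinpjkwuz" -> "zuwkjpnijxy" -> "ZUWKJPNIJXY"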